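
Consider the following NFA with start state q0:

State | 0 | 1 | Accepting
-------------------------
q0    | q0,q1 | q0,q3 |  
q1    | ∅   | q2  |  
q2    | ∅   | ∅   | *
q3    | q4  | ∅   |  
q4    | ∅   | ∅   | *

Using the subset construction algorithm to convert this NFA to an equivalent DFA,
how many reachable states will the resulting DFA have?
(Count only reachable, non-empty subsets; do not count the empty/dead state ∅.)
Start subset: {q0}
{q0}: on 0 → {q0, q1}, on 1 → {q0, q3}
{q0, q1}: on 0 → {q0, q1}, on 1 → {q0, q2, q3}
{q0, q3}: on 0 → {q0, q1, q4}, on 1 → {q0, q3}
{q0, q2, q3}: on 0 → {q0, q1, q4}, on 1 → {q0, q3}
{q0, q1, q4}: on 0 → {q0, q1}, on 1 → {q0, q2, q3}
Reachable non-empty subsets: {q0}, {q0, q1}, {q0, q3}, {q0, q2, q3}, {q0, q1, q4} — 5 in total.

Final answer: 5 states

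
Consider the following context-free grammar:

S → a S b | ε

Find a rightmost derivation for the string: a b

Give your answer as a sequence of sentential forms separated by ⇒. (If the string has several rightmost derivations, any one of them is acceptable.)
Start with S.
Step 1: the rightmost non-terminal is S; apply S → a S b:  a S b
Step 2: the rightmost non-terminal is S; apply S → ε:  a b

Final answer: S ⇒ a S b ⇒ a b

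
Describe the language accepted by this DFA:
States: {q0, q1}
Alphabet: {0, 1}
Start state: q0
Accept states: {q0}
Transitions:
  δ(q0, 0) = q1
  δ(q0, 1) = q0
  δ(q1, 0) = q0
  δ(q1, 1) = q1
Analyzing the DFA structure:
Start state: q0
Accept states: {q0}
Interpreting what each state remembers (checking against the transitions):
  q0: an even number of 0s has been read so far
  q1: an odd number of 0s has been read so far
  δ(q0, 0): in q0 (an even number of 0s has been read so far), after reading 0 we have: an odd number of 0s has been read so far → q1
  δ(q0, 1): in q0 (an even number of 0s has been read so far), after reading 1 we have: an even number of 0s has been read so far → q0
  δ(q1, 0): in q1 (an odd number of 0s has been read so far), after reading 0 we have: an even number of 0s has been read so far → q0
  δ(q1, 1): in q1 (an odd number of 0s has been read so far), after reading 1 we have: an odd number of 0s has been read so far → q1
A string is accepted iff it ends in {q0}, i.e. an even number of 0s has been read so far.
Language: All binary strings with an even number of 0s

Final answer: All binary strings with an even number of 0s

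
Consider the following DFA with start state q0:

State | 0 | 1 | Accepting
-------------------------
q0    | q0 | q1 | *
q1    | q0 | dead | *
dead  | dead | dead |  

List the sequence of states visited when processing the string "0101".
q0 → q0 → q1 → q0 → q1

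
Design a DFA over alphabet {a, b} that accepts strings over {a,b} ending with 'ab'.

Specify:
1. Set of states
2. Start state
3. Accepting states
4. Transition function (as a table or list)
One valid DFA (any DFA recognizing the same language is acceptable):
States: {q0, q1, q2}
Start: q0
Accepting: {q2}
Transitions (accepting states marked with *):
State | a | b | Accepting
-------------------------
q0    | q1 | q0 |  
q1    | q1 | q2 |  
q2    | q1 | q0 | *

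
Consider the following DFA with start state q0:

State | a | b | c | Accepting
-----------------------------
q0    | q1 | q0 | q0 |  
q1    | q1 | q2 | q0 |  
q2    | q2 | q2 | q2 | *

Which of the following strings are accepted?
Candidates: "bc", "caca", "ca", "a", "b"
"bc": q0 → q0 → q0; q0 is not accepting → rejected
"caca": q0 → q0 → q1 → q0 → q1; q1 is not accepting → rejected
"ca": q0 → q0 → q1; q1 is not accepting → rejected
"a": q0 → q1; q1 is not accepting → rejected
"b": q0 → q0; q0 is not accepting → rejected

Final answer: None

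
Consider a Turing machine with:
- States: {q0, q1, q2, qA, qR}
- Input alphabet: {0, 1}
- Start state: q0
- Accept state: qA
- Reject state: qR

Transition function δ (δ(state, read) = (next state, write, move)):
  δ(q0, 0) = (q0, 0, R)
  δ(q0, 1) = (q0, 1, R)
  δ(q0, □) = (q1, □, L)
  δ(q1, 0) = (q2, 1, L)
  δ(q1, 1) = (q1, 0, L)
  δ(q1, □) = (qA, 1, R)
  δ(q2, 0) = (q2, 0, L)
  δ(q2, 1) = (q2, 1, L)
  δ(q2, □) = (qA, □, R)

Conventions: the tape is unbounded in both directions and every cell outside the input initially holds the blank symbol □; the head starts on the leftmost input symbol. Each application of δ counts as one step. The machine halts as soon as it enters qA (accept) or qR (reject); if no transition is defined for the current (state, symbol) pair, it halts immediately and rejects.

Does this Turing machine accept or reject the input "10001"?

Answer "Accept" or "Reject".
Step 0: [q0]10001 (head at position 0)
Step 1: δ(q0, 1) = (q0, 1, R)  ⊢  1[q0]0001 (head at position 1)
Step 2: δ(q0, 0) = (q0, 0, R)  ⊢  10[q0]001 (head at position 2)
Step 3: δ(q0, 0) = (q0, 0, R)  ⊢  100[q0]01 (head at position 3)
Step 4: δ(q0, 0) = (q0, 0, R)  ⊢  1000[q0]1 (head at position 4)
Step 5: δ(q0, 1) = (q0, 1, R)  ⊢  10001[q0]□ (head at position 5)
Step 6: δ(q0, □) = (q1, □, L)  ⊢  1000[q1]1□ (head at position 4)
Step 7: δ(q1, 1) = (q1, 0, L)  ⊢  100[q1]00□ (head at position 3)
Step 8: δ(q1, 0) = (q2, 1, L)  ⊢  10[q2]010□ (head at position 2)
Step 9: δ(q2, 0) = (q2, 0, L)  ⊢  1[q2]0010□ (head at position 1)
Step 10: δ(q2, 0) = (q2, 0, L)  ⊢  [q2]10010□ (head at position 0)
Step 11: δ(q2, 1) = (q2, 1, L)  ⊢  [q2]□10010□ (head at position -1)
Step 12: δ(q2, □) = (qA, □, R)  ⊢  □[qA]10010□ (head at position 0)
The machine is in qA, so it halts and accepts.

Final answer: Accept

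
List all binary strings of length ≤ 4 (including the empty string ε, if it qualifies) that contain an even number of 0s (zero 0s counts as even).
Checking every binary string of length 0 to 4:
  Length 0: accepted: ε | rejected: (none)
  Length 1: accepted: 1 | rejected: 0
  Length 2: accepted: 00, 11 | rejected: 01, 10
  Length 3: accepted: 001, 010, 100, 111 | rejected: 000, 011, 101, 110
  Length 4: accepted: 0000, 0011, 0101, 0110, 1001, 1010, 1100, 1111 | rejected: 0001, 0010, 0100, 0111, 1000, 1011, 1101, 1110
Total: 16 string(s).

Final answer: ε, 1, 00, 11, 001, 010, 100, 111, 0000, 0011, 0101, 0110, 1001, 1010, 1100, 1111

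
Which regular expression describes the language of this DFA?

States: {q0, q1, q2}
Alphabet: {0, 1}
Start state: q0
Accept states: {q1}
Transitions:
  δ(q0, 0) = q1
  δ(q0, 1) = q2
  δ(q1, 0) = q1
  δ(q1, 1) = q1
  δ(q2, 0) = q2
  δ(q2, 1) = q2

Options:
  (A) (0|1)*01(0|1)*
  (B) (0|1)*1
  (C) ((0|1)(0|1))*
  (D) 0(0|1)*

Testing sample strings against the DFA:
  '101' -> rejected
  '00110' -> accepted
  '1111' -> rejected
  '0000' -> accepted
Checking each option for a counterexample:
  (A) (0|1)*01(0|1)*: '0' is accepted by the DFA but does not match the regex → eliminated
  (B) (0|1)*1: '0' is accepted by the DFA but does not match the regex → eliminated
  (C) ((0|1)(0|1))*: ε is rejected by the DFA but matches the regex → eliminated
  (D) 0(0|1)*: agrees with the DFA on all strings of length ≤ 4
Only (D) 0(0|1)* is consistent with the DFA.

Final answer: (D) 0(0|1)*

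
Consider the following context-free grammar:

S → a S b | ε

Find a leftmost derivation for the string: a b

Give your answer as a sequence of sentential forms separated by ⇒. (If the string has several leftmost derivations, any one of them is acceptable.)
Start with S.
Step 1: the leftmost non-terminal is S; apply S → a S b:  a S b
Step 2: the leftmost non-terminal is S; apply S → ε:  a b

Final answer: S ⇒ a S b ⇒ a b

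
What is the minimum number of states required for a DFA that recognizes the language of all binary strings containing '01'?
Language: binary strings containing '01'
Lower bound (Myhill–Nerode): the prefixes ε, 0, 01 are pairwise distinguishable:
  ε vs 01: suffix ε distinguishes them (ε is rejected, 01 is accepted)
  0 vs 01: suffix ε distinguishes them (0 is rejected, 01 is accepted)
  ε vs 0: suffix 1 distinguishes them (ε·1 = 1 is rejected, 0·1 = 01 is accepted)
So any DFA needs at least 3 states.
Upper bound: a DFA with 3 states exists (one state per class above: 'no progress', 'last symbol 0', and 'seen 01' (accepting sink)).
Minimum states: 3

Final answer: 3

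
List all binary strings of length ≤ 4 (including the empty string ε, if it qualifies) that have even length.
Checking every binary string of length 0 to 4:
  Length 0: accepted: ε | rejected: (none)
  Length 1: accepted: (none) | rejected: 0, 1
  Length 2: accepted: 00, 01, 10, 11 | rejected: (none)
  Length 3: accepted: (none) | rejected: 000, 001, 010, 011, 100, 101, 110, 111
  Length 4: accepted: 0000, 0001, 0010, 0011, 0100, 0101, 0110, 0111, 1000, 1001, 1010, 1011, 1100, 1101, 1110, 1111 | rejected: (none)
Total: 21 string(s).

Final answer: ε, 00, 01, 10, 11, 0000, 0001, 0010, 0011, 0100, 0101, 0110, 0111, 1000, 1001, 1010, 1011, 1100, 1101, 1110, 1111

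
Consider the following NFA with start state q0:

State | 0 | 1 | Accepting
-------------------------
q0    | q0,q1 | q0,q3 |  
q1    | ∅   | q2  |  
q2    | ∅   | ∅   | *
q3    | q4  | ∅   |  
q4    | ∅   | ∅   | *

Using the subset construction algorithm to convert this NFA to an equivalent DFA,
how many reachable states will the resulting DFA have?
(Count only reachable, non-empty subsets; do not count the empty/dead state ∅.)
Start subset: {q0}
{q0}: on 0 → {q0, q1}, on 1 → {q0, q3}
{q0, q1}: on 0 → {q0, q1}, on 1 → {q0, q2, q3}
{q0, q3}: on 0 → {q0, q1, q4}, on 1 → {q0, q3}
{q0, q2, q3}: on 0 → {q0, q1, q4}, on 1 → {q0, q3}
{q0, q1, q4}: on 0 → {q0, q1}, on 1 → {q0, q2, q3}
Reachable non-empty subsets: {q0}, {q0, q1}, {q0, q3}, {q0, q2, q3}, {q0, q1, q4} — 5 in total.

Final answer: 5 states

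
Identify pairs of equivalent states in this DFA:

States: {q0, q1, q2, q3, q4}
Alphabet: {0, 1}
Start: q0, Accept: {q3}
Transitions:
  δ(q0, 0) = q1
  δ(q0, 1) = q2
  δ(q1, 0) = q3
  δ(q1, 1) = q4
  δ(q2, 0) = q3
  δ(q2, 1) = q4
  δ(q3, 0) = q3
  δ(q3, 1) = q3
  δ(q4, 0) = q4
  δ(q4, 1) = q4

Using the table-filling algorithm:
Round 0 – mark pairs where exactly one state is accepting: (q0,q3), (q1,q3), (q2,q3), (q3,q4)
Round 1 – newly marked: (q0,q1) [on 0: q1 vs q3, already marked]; (q0,q2) [on 0: q1 vs q3, already marked]; (q1,q4) [on 0: q3 vs q4, already marked]; (q2,q4) [on 0: q3 vs q4, already marked]
Round 2 – newly marked: (q0,q4) [on 0: q1 vs q4, already marked]
No further pairs can be marked.
(q1, q2) unmarked: δ(q1,0)=q3, δ(q2,0)=q3; δ(q1,1)=q4, δ(q2,1)=q4 → equivalent
Equivalent pairs: (q1, q2)

Final answer: Equivalent pairs: (q1, q2)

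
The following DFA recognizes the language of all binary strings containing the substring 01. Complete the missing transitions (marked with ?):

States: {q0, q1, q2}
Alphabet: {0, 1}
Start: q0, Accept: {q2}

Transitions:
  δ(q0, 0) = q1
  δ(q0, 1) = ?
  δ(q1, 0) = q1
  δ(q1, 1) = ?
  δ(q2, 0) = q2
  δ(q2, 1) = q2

What each state remembers (consistent with the given transitions and accept states):
  q0: 01 not seen yet and the last symbol was not 0
  q1: 01 not seen yet and the last symbol was 0
  q2: the substring 01 has already been seen
Filling in the missing entries:
  δ(q0, 1): in q0 (01 not seen yet and the last symbol was not 0), after reading 1 we have: 01 not seen yet and the last symbol was not 0 → q0
  δ(q1, 1): in q1 (01 not seen yet and the last symbol was 0), after reading 1 we have: the substring 01 has already been seen → q2

Final answer: δ(q0, 1) = q0; δ(q1, 1) = q2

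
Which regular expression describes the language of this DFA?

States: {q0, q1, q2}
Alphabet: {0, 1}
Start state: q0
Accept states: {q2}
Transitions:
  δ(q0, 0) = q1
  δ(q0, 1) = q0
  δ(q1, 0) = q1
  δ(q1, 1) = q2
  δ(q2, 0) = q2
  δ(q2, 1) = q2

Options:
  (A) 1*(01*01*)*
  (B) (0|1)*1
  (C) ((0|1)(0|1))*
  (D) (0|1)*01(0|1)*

Testing sample strings against the DFA:
  '00' -> rejected
  '10001' -> accepted
  '10001' -> accepted
  '010' -> accepted
Checking each option for a counterexample:
  (A) 1*(01*01*)*: ε is rejected by the DFA but matches the regex → eliminated
  (B) (0|1)*1: '1' is rejected by the DFA but matches the regex → eliminated
  (C) ((0|1)(0|1))*: ε is rejected by the DFA but matches the regex → eliminated
  (D) (0|1)*01(0|1)*: agrees with the DFA on all strings of length ≤ 4
Only (D) (0|1)*01(0|1)* is consistent with the DFA.

Final answer: (D) (0|1)*01(0|1)*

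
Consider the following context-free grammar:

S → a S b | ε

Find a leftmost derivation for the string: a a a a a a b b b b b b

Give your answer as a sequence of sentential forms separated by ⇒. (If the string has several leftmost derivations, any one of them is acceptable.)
Start with S.
Step 1: the leftmost non-terminal is S; apply S → a S b:  a S b
Step 2: the leftmost non-terminal is S; apply S → a S b:  a a S b b
Step 3: the leftmost non-terminal is S; apply S → a S b:  a a a S b b b
Step 4: the leftmost non-terminal is S; apply S → a S b:  a a a a S b b b b
Step 5: the leftmost non-terminal is S; apply S → a S b:  a a a a a S b b b b b
Step 6: the leftmost non-terminal is S; apply S → a S b:  a a a a a a S b b b b b b
Step 7: the leftmost non-terminal is S; apply S → ε:  a a a a a a b b b b b b

Final answer: S ⇒ a S b ⇒ a a S b b ⇒ a a a S b b b ⇒ a a a a S b b b b ⇒ a a a a a S b b b b b ⇒ a a a a a a S b b b b b b ⇒ a a a a a a b b b b b b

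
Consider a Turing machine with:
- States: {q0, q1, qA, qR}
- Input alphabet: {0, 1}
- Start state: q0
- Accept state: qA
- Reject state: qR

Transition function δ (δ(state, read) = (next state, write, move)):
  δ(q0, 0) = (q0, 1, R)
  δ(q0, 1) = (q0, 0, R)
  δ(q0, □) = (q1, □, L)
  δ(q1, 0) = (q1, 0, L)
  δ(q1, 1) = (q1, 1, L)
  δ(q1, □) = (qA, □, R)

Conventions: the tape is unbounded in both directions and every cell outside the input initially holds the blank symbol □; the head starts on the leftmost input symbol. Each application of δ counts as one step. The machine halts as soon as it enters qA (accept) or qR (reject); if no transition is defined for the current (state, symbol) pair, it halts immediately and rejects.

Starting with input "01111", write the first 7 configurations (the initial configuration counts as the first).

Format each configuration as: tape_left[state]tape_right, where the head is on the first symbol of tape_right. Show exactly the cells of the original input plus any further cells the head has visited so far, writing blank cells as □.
Step 0: [q0]01111 (head at position 0)
Step 1: δ(q0, 0) = (q0, 1, R)  ⊢  1[q0]1111 (head at position 1)
Step 2: δ(q0, 1) = (q0, 0, R)  ⊢  10[q0]111 (head at position 2)
Step 3: δ(q0, 1) = (q0, 0, R)  ⊢  100[q0]11 (head at position 3)
Step 4: δ(q0, 1) = (q0, 0, R)  ⊢  1000[q0]1 (head at position 4)
Step 5: δ(q0, 1) = (q0, 0, R)  ⊢  10000[q0]□ (head at position 5)
Step 6: δ(q0, □) = (q1, □, L)  ⊢  1000[q1]0□ (head at position 4)

Final answer: [q0]01111 ⊢ 1[q0]1111 ⊢ 10[q0]111 ⊢ 100[q0]11 ⊢ 1000[q0]1 ⊢ 10000[q0]□ ⊢ 1000[q1]0□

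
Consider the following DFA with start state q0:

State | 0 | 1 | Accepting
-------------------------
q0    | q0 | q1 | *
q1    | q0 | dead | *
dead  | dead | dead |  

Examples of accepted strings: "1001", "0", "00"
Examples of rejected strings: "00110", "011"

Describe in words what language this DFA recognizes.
binary strings with no two consecutive 1s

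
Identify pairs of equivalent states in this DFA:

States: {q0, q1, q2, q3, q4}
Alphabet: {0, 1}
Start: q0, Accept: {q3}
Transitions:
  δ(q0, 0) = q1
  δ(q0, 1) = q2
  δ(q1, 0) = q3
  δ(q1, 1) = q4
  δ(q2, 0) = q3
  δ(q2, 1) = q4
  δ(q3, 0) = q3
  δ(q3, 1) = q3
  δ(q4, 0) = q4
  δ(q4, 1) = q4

Using the table-filling algorithm:
Round 0 – mark pairs where exactly one state is accepting: (q0,q3), (q1,q3), (q2,q3), (q3,q4)
Round 1 – newly marked: (q0,q1) [on 0: q1 vs q3, already marked]; (q0,q2) [on 0: q1 vs q3, already marked]; (q1,q4) [on 0: q3 vs q4, already marked]; (q2,q4) [on 0: q3 vs q4, already marked]
Round 2 – newly marked: (q0,q4) [on 0: q1 vs q4, already marked]
No further pairs can be marked.
(q1, q2) unmarked: δ(q1,0)=q3, δ(q2,0)=q3; δ(q1,1)=q4, δ(q2,1)=q4 → equivalent
Equivalent pairs: (q1, q2)

Final answer: Equivalent pairs: (q1, q2)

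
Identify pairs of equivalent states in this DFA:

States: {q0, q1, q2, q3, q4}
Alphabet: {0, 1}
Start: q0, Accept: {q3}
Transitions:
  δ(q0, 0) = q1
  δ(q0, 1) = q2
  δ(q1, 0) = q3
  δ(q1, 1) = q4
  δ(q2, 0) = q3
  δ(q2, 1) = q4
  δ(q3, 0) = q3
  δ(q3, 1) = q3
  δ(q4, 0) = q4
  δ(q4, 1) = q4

Using the table-filling algorithm:
Round 0 – mark pairs where exactly one state is accepting: (q0,q3), (q1,q3), (q2,q3), (q3,q4)
Round 1 – newly marked: (q0,q1) [on 0: q1 vs q3, already marked]; (q0,q2) [on 0: q1 vs q3, already marked]; (q1,q4) [on 0: q3 vs q4, already marked]; (q2,q4) [on 0: q3 vs q4, already marked]
Round 2 – newly marked: (q0,q4) [on 0: q1 vs q4, already marked]
No further pairs can be marked.
(q1, q2) unmarked: δ(q1,0)=q3, δ(q2,0)=q3; δ(q1,1)=q4, δ(q2,1)=q4 → equivalent
Equivalent pairs: (q1, q2)

Final answer: Equivalent pairs: (q1, q2)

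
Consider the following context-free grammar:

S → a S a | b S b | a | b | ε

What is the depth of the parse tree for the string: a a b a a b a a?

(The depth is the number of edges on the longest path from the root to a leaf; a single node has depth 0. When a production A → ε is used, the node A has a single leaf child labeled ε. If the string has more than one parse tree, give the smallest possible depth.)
The string has even length 8, so its (unique) parse tree peels off matching outer symbols: S → a S a, S → a S a, S → b S b, S → a S a, and finally S → ε for the empty middle.
The S nodes are at depths 0..4; the ε leaf under the innermost S is at depth 5 (terminal leaves are at depths 1..4).
Depth = 5.

Final answer: 5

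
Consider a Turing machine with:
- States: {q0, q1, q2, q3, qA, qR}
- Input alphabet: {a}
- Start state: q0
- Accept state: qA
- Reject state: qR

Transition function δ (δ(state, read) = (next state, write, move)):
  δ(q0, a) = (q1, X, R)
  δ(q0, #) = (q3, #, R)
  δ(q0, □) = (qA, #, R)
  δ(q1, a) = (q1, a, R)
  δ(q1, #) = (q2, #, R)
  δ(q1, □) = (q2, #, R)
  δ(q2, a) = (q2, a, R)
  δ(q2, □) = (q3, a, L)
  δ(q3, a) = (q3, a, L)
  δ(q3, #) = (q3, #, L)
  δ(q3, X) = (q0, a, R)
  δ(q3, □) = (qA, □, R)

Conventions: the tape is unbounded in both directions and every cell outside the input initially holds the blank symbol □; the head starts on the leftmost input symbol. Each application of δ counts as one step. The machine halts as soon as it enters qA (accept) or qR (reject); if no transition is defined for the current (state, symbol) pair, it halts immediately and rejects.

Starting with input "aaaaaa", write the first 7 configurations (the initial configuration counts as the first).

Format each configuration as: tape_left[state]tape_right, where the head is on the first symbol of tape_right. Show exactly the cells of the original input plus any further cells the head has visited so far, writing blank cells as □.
Step 0: [q0]aaaaaa (head at position 0)
Step 1: δ(q0, a) = (q1, X, R)  ⊢  X[q1]aaaaa (head at position 1)
Step 2: δ(q1, a) = (q1, a, R)  ⊢  Xa[q1]aaaa (head at position 2)
Step 3: δ(q1, a) = (q1, a, R)  ⊢  Xaa[q1]aaa (head at position 3)
Step 4: δ(q1, a) = (q1, a, R)  ⊢  Xaaa[q1]aa (head at position 4)
Step 5: δ(q1, a) = (q1, a, R)  ⊢  Xaaaa[q1]a (head at position 5)
Step 6: δ(q1, a) = (q1, a, R)  ⊢  Xaaaaa[q1]□ (head at position 6)

Final answer: [q0]aaaaaa ⊢ X[q1]aaaaa ⊢ Xa[q1]aaaa ⊢ Xaa[q1]aaa ⊢ Xaaa[q1]aa ⊢ Xaaaa[q1]a ⊢ Xaaaaa[q1]□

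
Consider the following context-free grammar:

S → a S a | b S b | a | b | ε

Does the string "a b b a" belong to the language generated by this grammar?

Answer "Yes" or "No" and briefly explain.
A derivation exists: S ⇒ a S a ⇒ a b S b a ⇒ a b b a (using S → a S a, S → b S b, then S → ε).

Final answer: Yes - a valid derivation exists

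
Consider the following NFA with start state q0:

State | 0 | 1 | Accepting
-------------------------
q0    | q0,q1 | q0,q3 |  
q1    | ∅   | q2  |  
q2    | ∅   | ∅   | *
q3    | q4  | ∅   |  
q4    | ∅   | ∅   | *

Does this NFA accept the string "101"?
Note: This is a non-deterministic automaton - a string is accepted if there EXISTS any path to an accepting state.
Track the set of states the NFA could be in: start {q0}
Read '1': {q0} → {q0, q3}
Read '0': {q0, q3} → {q0, q1, q4}
Read '1': {q0, q1, q4} → {q0, q2, q3}
Final set {q0, q2, q3} contains accepting state(s) {q2} → accepted.

Final answer: Yes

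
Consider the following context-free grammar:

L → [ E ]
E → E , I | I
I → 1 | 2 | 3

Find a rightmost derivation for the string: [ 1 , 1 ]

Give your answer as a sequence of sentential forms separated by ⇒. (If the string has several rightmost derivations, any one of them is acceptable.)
Start with L.
Step 1: the rightmost non-terminal is L; apply L → [ E ]:  [ E ]
Step 2: the rightmost non-terminal is E; apply E → E , I:  [ E , I ]
Step 3: the rightmost non-terminal is I; apply I → 1:  [ E , 1 ]
Step 4: the rightmost non-terminal is E; apply E → I:  [ I , 1 ]
Step 5: the rightmost non-terminal is I; apply I → 1:  [ 1 , 1 ]

Final answer: L ⇒ [ E ] ⇒ [ E , I ] ⇒ [ E , 1 ] ⇒ [ I , 1 ] ⇒ [ 1 , 1 ]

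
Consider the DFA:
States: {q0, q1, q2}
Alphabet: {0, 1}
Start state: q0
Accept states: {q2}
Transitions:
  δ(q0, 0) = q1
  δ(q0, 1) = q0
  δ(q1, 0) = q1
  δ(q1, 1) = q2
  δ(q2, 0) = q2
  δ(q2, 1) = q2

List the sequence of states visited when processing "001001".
Starting at q0
Read '0': q0 -> q1
Read '0': q1 -> q1
Read '1': q1 -> q2
Read '0': q2 -> q2
Read '0': q2 -> q2
Read '1': q2 -> q2

Final answer: q0 -> q1 -> q1 -> q2 -> q2 -> q2 -> q2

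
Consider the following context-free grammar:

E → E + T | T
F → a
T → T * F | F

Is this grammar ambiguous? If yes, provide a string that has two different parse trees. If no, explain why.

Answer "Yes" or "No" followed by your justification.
This is the standard stratified expression grammar: '+' is introduced only by the left-recursive rule E → E + T and '*' only by the left-recursive rule T → T * F, with F → a. For any string, the last '+' must be the one produced at the root E (everything after it is a T containing no '+'), and likewise within each T the last '*' is produced at its root. This fixes the parse tree uniquely (left-associative, '*' binding tighter than '+'), so every string has exactly one parse tree.

Final answer: No - the grammar is unambiguous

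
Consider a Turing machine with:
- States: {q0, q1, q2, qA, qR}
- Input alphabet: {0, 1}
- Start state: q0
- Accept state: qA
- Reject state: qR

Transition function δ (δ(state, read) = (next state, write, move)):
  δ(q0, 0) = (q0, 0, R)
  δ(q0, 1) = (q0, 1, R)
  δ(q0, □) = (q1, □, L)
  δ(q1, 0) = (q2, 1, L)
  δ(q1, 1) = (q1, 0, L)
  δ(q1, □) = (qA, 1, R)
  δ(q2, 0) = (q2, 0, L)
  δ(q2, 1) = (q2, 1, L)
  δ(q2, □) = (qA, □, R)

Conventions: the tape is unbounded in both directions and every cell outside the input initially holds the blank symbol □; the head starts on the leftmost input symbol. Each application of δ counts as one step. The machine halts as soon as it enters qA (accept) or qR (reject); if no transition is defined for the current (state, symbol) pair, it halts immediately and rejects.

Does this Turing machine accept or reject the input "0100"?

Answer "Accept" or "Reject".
Step 0: [q0]0100 (head at position 0)
Step 1: δ(q0, 0) = (q0, 0, R)  ⊢  0[q0]100 (head at position 1)
Step 2: δ(q0, 1) = (q0, 1, R)  ⊢  01[q0]00 (head at position 2)
Step 3: δ(q0, 0) = (q0, 0, R)  ⊢  010[q0]0 (head at position 3)
Step 4: δ(q0, 0) = (q0, 0, R)  ⊢  0100[q0]□ (head at position 4)
Step 5: δ(q0, □) = (q1, □, L)  ⊢  010[q1]0□ (head at position 3)
Step 6: δ(q1, 0) = (q2, 1, L)  ⊢  01[q2]01□ (head at position 2)
Step 7: δ(q2, 0) = (q2, 0, L)  ⊢  0[q2]101□ (head at position 1)
Step 8: δ(q2, 1) = (q2, 1, L)  ⊢  [q2]0101□ (head at position 0)
Step 9: δ(q2, 0) = (q2, 0, L)  ⊢  [q2]□0101□ (head at position -1)
Step 10: δ(q2, □) = (qA, □, R)  ⊢  □[qA]0101□ (head at position 0)
The machine is in qA, so it halts and accepts.

Final answer: Accept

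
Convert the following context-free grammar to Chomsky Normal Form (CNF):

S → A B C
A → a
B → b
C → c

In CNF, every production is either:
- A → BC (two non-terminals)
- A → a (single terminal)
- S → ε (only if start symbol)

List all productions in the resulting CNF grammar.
The grammar has no ε-productions or unit productions to eliminate.
A → a is already in CNF (single terminal) – keep it.
B → b is already in CNF (single terminal) – keep it.
C → c is already in CNF (single terminal) – keep it.
S → A B C has 3 symbols on the right: break it into binary productions S → A X0, X0 → B C.
Resulting CNF grammar (5 productions): A → a; B → b; C → c; S → A X0; X0 → B C

Final answer: A → a; B → b; C → c; S → A X0; X0 → B C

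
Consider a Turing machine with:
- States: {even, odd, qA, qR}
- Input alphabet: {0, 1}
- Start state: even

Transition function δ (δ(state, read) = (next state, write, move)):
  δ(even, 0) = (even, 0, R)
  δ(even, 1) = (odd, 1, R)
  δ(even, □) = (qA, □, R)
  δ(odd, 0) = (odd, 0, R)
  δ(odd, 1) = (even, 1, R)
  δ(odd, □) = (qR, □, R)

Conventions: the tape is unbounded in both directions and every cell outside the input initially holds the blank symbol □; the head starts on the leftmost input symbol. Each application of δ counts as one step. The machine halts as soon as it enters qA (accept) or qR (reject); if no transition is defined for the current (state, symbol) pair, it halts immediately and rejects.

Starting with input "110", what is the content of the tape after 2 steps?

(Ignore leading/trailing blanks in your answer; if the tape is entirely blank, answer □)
Step 0: [even]110 (head at position 0)
Step 1: δ(even, 1) = (odd, 1, R)  ⊢  1[odd]10 (head at position 1)
Step 2: δ(odd, 1) = (even, 1, R)  ⊢  11[even]0 (head at position 2)
Tape after 2 steps (ignoring surrounding blanks): 110

Final answer: Tape: 110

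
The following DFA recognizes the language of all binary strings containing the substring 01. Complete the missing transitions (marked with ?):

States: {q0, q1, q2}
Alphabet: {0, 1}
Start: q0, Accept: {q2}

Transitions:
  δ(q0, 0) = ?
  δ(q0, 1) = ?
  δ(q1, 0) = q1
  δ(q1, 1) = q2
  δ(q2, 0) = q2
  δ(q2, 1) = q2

What each state remembers (consistent with the given transitions and accept states):
  q0: 01 not seen yet and the last symbol was not 0
  q1: 01 not seen yet and the last symbol was 0
  q2: the substring 01 has already been seen
Filling in the missing entries:
  δ(q0, 0): in q0 (01 not seen yet and the last symbol was not 0), after reading 0 we have: 01 not seen yet and the last symbol was 0 → q1
  δ(q0, 1): in q0 (01 not seen yet and the last symbol was not 0), after reading 1 we have: 01 not seen yet and the last symbol was not 0 → q0

Final answer: δ(q0, 0) = q1; δ(q0, 1) = q0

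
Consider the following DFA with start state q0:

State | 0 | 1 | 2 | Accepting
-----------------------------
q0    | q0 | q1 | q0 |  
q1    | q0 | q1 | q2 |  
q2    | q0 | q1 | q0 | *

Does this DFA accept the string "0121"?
Start in q0.
Read '0': q0 → q0
Read '1': q0 → q1
Read '2': q1 → q2
Read '1': q2 → q1
Final state q1 is not accepting, so the string is rejected.

Final answer: No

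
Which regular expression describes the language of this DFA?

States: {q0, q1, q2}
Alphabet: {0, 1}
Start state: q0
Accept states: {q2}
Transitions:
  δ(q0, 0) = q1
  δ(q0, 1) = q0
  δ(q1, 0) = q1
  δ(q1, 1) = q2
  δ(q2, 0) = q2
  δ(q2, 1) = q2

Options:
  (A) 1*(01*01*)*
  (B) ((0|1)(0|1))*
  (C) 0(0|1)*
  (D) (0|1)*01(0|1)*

Testing sample strings against the DFA:
  '11001' -> accepted
  '011' -> accepted
  '0000' -> rejected
  '00011' -> accepted
Checking each option for a counterexample:
  (A) 1*(01*01*)*: ε is rejected by the DFA but matches the regex → eliminated
  (B) ((0|1)(0|1))*: ε is rejected by the DFA but matches the regex → eliminated
  (C) 0(0|1)*: '0' is rejected by the DFA but matches the regex → eliminated
  (D) (0|1)*01(0|1)*: agrees with the DFA on all strings of length ≤ 4
Only (D) (0|1)*01(0|1)* is consistent with the DFA.

Final answer: (D) (0|1)*01(0|1)*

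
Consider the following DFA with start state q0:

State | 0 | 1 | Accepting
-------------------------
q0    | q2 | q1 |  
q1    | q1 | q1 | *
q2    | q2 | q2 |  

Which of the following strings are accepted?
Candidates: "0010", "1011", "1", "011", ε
"0010": q0 → q2 → q2 → q2 → q2; q2 is not accepting → rejected
"1011": q0 → q1 → q1 → q1 → q1; q1 is accepting → accepted
"1": q0 → q1; q1 is accepting → accepted
"011": q0 → q2 → q2 → q2; q2 is not accepting → rejected
ε: q0; q0 is not accepting → rejected

Final answer: "1011", "1"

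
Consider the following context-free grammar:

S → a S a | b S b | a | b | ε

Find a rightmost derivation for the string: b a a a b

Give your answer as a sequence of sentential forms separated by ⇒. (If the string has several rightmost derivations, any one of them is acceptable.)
Start with S.
Step 1: the rightmost non-terminal is S; apply S → b S b:  b S b
Step 2: the rightmost non-terminal is S; apply S → a S a:  b a S a b
Step 3: the rightmost non-terminal is S; apply S → a:  b a a a b

Final answer: S ⇒ b S b ⇒ b a S a b ⇒ b a a a b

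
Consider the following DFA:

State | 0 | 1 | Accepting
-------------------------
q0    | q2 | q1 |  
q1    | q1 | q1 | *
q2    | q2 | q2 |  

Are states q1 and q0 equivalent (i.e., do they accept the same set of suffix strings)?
Try the suffix ε (the empty string).
From q1: q1 — accepting.
From q0: q0 — not accepting.
The two states disagree on this suffix, so they are not equivalent.

Final answer: No. Distinguishing string: ε (the empty string) - accepted from q1 but not from q0.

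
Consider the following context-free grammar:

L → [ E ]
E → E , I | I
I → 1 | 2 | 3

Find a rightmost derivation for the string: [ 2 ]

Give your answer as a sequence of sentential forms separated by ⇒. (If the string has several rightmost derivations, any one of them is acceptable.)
Start with L.
Step 1: the rightmost non-terminal is L; apply L → [ E ]:  [ E ]
Step 2: the rightmost non-terminal is E; apply E → I:  [ I ]
Step 3: the rightmost non-terminal is I; apply I → 2:  [ 2 ]

Final answer: L ⇒ [ E ] ⇒ [ I ] ⇒ [ 2 ]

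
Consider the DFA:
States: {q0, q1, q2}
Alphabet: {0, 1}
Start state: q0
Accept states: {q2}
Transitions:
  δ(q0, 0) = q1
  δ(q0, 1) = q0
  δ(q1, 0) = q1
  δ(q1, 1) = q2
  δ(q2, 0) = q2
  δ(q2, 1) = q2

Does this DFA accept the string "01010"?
Processing string "01010":
  q0 --0--> q1
  q1 --1--> q2
  q2 --0--> q2
  q2 --1--> q2
  q2 --0--> q2
Final state: q2
Accept states: {q2}
q2 is an accept state, so the string is accepted.

Final answer: Yes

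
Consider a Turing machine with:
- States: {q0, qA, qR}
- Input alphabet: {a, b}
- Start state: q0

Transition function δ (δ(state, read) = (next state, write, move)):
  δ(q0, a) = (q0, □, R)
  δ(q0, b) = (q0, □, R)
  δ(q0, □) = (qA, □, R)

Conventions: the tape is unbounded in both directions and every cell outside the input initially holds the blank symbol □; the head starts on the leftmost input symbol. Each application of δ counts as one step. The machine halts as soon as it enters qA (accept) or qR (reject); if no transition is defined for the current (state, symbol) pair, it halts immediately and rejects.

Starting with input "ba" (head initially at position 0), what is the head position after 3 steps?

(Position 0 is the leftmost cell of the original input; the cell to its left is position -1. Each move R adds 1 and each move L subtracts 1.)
Step 0: [q0]ba (head at position 0)
Step 1: δ(q0, b) = (q0, □, R)  ⊢  □[q0]a (head at position 1)
Step 2: δ(q0, a) = (q0, □, R)  ⊢  □□[q0]□ (head at position 2)
Step 3: δ(q0, □) = (qA, □, R)  ⊢  □□□[qA]□ (head at position 3)
Head position after 3 steps: 3

Final answer: Position 3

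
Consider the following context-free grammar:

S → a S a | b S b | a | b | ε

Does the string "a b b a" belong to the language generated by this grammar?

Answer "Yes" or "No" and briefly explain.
A derivation exists: S ⇒ a S a ⇒ a b S b a ⇒ a b b a (using S → a S a, S → b S b, then S → ε).

Final answer: Yes - a valid derivation exists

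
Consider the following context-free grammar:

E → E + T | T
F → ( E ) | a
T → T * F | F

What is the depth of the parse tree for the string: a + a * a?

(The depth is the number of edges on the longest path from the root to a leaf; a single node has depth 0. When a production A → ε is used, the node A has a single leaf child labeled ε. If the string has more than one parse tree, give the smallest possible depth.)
The grammar is unambiguous; the parse tree of a + a * a is:
E → E + T at the root (depth 0).
  Left E (depth 1) → T (2) → F (3) → a (4).
  Right T (depth 1) → T * F; that T (2) → F (3) → a (4); F (2) → a (3).
The longest root-to-leaf paths have 4 edges.
Depth = 4.

Final answer: 4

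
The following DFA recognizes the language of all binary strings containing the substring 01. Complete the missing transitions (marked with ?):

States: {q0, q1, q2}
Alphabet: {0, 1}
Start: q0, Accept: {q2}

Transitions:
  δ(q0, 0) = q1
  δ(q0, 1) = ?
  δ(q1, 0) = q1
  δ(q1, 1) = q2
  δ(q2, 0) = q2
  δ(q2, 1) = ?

What each state remembers (consistent with the given transitions and accept states):
  q0: 01 not seen yet and the last symbol was not 0
  q1: 01 not seen yet and the last symbol was 0
  q2: the substring 01 has already been seen
Filling in the missing entries:
  δ(q0, 1): in q0 (01 not seen yet and the last symbol was not 0), after reading 1 we have: 01 not seen yet and the last symbol was not 0 → q0
  δ(q2, 1): in q2 (the substring 01 has already been seen), after reading 1 we have: the substring 01 has already been seen → q2

Final answer: δ(q0, 1) = q0; δ(q2, 1) = q2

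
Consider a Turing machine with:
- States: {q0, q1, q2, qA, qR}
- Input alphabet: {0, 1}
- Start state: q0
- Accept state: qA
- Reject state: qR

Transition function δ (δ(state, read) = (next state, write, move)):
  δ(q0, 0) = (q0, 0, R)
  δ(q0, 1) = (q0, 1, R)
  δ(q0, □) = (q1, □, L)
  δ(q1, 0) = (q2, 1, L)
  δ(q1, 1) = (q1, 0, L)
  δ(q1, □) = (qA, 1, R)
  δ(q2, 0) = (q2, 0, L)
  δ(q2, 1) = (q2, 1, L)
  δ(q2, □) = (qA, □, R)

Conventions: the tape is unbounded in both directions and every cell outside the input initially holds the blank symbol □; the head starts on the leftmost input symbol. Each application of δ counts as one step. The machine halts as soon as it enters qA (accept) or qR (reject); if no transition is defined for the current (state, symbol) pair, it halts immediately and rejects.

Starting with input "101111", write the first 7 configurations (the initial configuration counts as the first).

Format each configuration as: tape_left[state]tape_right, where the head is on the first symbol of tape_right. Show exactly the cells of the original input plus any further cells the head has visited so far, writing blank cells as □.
Step 0: [q0]101111 (head at position 0)
Step 1: δ(q0, 1) = (q0, 1, R)  ⊢  1[q0]01111 (head at position 1)
Step 2: δ(q0, 0) = (q0, 0, R)  ⊢  10[q0]1111 (head at position 2)
Step 3: δ(q0, 1) = (q0, 1, R)  ⊢  101[q0]111 (head at position 3)
Step 4: δ(q0, 1) = (q0, 1, R)  ⊢  1011[q0]11 (head at position 4)
Step 5: δ(q0, 1) = (q0, 1, R)  ⊢  10111[q0]1 (head at position 5)
Step 6: δ(q0, 1) = (q0, 1, R)  ⊢  101111[q0]□ (head at position 6)

Final answer: [q0]101111 ⊢ 1[q0]01111 ⊢ 10[q0]1111 ⊢ 101[q0]111 ⊢ 1011[q0]11 ⊢ 10111[q0]1 ⊢ 101111[q0]□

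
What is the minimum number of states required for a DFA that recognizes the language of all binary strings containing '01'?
Language: binary strings containing '01'
Lower bound (Myhill–Nerode): the prefixes ε, 0, 01 are pairwise distinguishable:
  ε vs 01: suffix ε distinguishes them (ε is rejected, 01 is accepted)
  0 vs 01: suffix ε distinguishes them (0 is rejected, 01 is accepted)
  ε vs 0: suffix 1 distinguishes them (ε·1 = 1 is rejected, 0·1 = 01 is accepted)
So any DFA needs at least 3 states.
Upper bound: a DFA with 3 states exists (one state per class above: 'no progress', 'last symbol 0', and 'seen 01' (accepting sink)).
Minimum states: 3

Final answer: 3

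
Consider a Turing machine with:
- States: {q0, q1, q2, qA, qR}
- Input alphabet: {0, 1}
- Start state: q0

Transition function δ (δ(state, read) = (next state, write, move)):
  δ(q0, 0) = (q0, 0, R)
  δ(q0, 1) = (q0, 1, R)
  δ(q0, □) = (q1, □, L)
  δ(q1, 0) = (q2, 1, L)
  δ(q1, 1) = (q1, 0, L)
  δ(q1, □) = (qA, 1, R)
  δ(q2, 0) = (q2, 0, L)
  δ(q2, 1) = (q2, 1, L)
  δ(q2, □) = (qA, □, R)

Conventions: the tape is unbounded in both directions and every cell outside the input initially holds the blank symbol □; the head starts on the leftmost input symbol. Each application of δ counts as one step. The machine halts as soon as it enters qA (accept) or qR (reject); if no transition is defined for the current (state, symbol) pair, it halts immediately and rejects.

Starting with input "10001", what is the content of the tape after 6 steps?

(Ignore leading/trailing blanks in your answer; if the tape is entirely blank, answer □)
Step 0: [q0]10001 (head at position 0)
Step 1: δ(q0, 1) = (q0, 1, R)  ⊢  1[q0]0001 (head at position 1)
Step 2: δ(q0, 0) = (q0, 0, R)  ⊢  10[q0]001 (head at position 2)
Step 3: δ(q0, 0) = (q0, 0, R)  ⊢  100[q0]01 (head at position 3)
Step 4: δ(q0, 0) = (q0, 0, R)  ⊢  1000[q0]1 (head at position 4)
Step 5: δ(q0, 1) = (q0, 1, R)  ⊢  10001[q0]□ (head at position 5)
Step 6: δ(q0, □) = (q1, □, L)  ⊢  1000[q1]1□ (head at position 4)
Tape after 6 steps (ignoring surrounding blanks): 10001

Final answer: Tape: 10001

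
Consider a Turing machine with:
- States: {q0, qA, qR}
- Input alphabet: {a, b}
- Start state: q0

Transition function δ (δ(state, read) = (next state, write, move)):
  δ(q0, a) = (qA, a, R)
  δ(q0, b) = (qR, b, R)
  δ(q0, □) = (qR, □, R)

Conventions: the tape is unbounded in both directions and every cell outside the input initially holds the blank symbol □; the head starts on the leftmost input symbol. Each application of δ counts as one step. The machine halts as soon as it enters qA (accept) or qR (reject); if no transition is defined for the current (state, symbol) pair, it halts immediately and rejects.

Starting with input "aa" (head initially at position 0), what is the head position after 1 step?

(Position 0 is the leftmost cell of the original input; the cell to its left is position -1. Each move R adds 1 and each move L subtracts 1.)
Step 0: [q0]aa (head at position 0)
Step 1: δ(q0, a) = (qA, a, R)  ⊢  a[qA]a (head at position 1)
Head position after 1 step: 1

Final answer: Position 1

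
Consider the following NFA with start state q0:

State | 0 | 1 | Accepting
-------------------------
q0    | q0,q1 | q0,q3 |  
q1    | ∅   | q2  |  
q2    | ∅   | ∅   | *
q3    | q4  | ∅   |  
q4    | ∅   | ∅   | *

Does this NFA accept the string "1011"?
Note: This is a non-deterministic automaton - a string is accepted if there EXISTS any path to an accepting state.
Track the set of states the NFA could be in: start {q0}
Read '1': {q0} → {q0, q3}
Read '0': {q0, q3} → {q0, q1, q4}
Read '1': {q0, q1, q4} → {q0, q2, q3}
Read '1': {q0, q2, q3} → {q0, q3}
Final set {q0, q3} contains no accepting state → rejected.

Final answer: No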